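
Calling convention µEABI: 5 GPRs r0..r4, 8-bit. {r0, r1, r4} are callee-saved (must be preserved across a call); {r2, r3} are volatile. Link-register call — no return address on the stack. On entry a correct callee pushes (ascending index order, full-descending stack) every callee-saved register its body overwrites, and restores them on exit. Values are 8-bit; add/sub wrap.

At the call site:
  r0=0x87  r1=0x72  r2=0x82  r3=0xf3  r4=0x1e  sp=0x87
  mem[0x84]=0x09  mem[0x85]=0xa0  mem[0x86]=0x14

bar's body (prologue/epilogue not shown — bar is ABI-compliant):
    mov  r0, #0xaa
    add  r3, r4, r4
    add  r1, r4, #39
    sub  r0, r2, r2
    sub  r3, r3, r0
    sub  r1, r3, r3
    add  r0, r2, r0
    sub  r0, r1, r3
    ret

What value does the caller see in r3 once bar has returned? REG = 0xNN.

REG = 0x3c

prologue: push r0 -> mem[0x86]=0x87, sp=0x86
prologue: push r1 -> mem[0x85]=0x72, sp=0x85
body[0] mov  r0, #0xaa -> r0=0xaa
body[1] add  r3, r4, r4 -> r3=0x3c
body[2] add  r1, r4, #39 -> r1=0x45
body[3] sub  r0, r2, r2 -> r0=0x00
body[4] sub  r3, r3, r0 -> r3=0x3c
body[5] sub  r1, r3, r3 -> r1=0x00
body[6] add  r0, r2, r0 -> r0=0x82
body[7] sub  r0, r1, r3 -> r0=0xc4
epilogue: pop r1=0x72, sp=0x86
epilogue: pop r0=0x87, sp=0x87
r3 is caller-saved -> body value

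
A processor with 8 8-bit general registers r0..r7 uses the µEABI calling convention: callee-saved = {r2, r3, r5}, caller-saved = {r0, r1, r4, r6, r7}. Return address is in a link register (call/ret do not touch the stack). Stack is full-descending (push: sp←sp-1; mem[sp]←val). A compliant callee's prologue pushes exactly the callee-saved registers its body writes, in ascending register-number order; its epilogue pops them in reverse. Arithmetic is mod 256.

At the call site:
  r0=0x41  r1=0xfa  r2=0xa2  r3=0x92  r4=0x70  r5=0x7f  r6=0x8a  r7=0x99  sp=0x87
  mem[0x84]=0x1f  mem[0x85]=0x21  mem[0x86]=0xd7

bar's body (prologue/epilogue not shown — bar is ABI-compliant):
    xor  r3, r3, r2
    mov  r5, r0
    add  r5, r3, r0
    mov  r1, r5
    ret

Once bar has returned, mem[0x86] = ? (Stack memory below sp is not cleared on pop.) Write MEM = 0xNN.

prologue: push r3 → mem[0x86]=0x92, sp=0x86
prologue: push r5 → mem[0x85]=0x7f, sp=0x85
body[0] xor  r3, r3, r2 → r3=0x30
body[1] mov  r5, r0 → r5=0x41
body[2] add  r5, r3, r0 → r5=0x71
body[3] mov  r1, r5 → r1=0x71
epilogue: pop r5=0x7f, sp=0x86
epilogue: pop r3=0x92, sp=0x87
prologue pushed ['r3', 'r5'] at ['0x86', '0x85']

MEM = 0x92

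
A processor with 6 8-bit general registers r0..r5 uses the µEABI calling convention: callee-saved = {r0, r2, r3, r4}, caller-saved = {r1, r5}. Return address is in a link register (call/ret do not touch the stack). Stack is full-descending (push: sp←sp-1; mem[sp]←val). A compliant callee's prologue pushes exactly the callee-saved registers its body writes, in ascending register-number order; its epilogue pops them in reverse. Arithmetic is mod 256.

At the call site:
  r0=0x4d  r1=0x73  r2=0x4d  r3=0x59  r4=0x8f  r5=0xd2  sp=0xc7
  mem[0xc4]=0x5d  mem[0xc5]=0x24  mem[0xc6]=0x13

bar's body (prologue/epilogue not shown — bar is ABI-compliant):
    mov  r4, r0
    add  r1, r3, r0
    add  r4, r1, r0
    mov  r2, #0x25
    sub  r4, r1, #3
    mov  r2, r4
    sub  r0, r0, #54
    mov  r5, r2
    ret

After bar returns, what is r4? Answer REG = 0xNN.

REG = 0x8f

prologue: push r0 -> mem[0xc6]=0x4d, sp=0xc6
prologue: push r2 -> mem[0xc5]=0x4d, sp=0xc5
prologue: push r4 -> mem[0xc4]=0x8f, sp=0xc4
body[0] mov  r4, r0 -> r4=0x4d
body[1] add  r1, r3, r0 -> r1=0xa6
body[2] add  r4, r1, r0 -> r4=0xf3
body[3] mov  r2, #0x25 -> r2=0x25
body[4] sub  r4, r1, #3 -> r4=0xa3
body[5] mov  r2, r4 -> r2=0xa3
body[6] sub  r0, r0, #54 -> r0=0x17
body[7] mov  r5, r2 -> r5=0xa3
epilogue: pop r4=0x8f, sp=0xc5
epilogue: pop r2=0x4d, sp=0xc6
epilogue: pop r0=0x4d, sp=0xc7
r4 is callee-saved -> restored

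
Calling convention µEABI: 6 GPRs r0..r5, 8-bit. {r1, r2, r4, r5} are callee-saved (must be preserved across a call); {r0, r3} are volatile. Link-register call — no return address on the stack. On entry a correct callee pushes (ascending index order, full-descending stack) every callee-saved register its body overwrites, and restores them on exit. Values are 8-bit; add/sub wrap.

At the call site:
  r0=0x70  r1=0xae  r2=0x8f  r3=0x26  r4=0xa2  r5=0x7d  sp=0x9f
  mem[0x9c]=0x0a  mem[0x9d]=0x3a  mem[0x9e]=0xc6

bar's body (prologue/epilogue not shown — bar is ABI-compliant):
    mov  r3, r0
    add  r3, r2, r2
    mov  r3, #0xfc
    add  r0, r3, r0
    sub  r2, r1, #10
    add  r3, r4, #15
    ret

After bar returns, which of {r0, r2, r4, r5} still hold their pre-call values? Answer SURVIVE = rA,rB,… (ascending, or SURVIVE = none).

prologue: push r2 -> mem[0x9e]=0x8f, sp=0x9e
body[0] mov  r3, r0 -> r3=0x70
body[1] add  r3, r2, r2 -> r3=0x1e
body[2] mov  r3, #0xfc -> r3=0xfc
body[3] add  r0, r3, r0 -> r0=0x6c
body[4] sub  r2, r1, #10 -> r2=0xa4
body[5] add  r3, r4, #15 -> r3=0xb1
epilogue: pop r2=0x8f, sp=0x9f
r0: caller-saved, written=True
r2: callee-saved, written=True
r4: callee-saved, written=False
r5: callee-saved, written=False

SURVIVE = r2,r4,r5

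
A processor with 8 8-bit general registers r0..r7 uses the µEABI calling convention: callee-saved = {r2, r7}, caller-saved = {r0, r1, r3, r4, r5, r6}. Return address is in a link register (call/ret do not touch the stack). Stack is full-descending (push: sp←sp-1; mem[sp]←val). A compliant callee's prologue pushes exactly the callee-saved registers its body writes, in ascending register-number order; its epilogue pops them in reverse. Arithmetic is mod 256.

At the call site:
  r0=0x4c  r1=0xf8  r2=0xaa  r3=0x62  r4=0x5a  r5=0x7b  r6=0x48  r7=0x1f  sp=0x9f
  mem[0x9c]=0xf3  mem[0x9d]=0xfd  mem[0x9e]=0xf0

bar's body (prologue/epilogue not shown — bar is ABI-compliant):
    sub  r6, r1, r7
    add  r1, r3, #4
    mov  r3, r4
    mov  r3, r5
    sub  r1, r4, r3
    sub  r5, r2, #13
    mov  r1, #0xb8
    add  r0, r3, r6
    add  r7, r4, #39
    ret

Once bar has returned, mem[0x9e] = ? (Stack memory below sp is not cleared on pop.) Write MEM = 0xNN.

prologue: push r7 -> mem[0x9e]=0x1f, sp=0x9e
body[0] sub  r6, r1, r7 -> r6=0xd9
body[1] add  r1, r3, #4 -> r1=0x66
body[2] mov  r3, r4 -> r3=0x5a
body[3] mov  r3, r5 -> r3=0x7b
body[4] sub  r1, r4, r3 -> r1=0xdf
body[5] sub  r5, r2, #13 -> r5=0x9d
body[6] mov  r1, #0xb8 -> r1=0xb8
body[7] add  r0, r3, r6 -> r0=0x54
body[8] add  r7, r4, #39 -> r7=0x81
epilogue: pop r7=0x1f, sp=0x9f
prologue pushed ['r7'] at ['0x9e']

MEM = 0x1f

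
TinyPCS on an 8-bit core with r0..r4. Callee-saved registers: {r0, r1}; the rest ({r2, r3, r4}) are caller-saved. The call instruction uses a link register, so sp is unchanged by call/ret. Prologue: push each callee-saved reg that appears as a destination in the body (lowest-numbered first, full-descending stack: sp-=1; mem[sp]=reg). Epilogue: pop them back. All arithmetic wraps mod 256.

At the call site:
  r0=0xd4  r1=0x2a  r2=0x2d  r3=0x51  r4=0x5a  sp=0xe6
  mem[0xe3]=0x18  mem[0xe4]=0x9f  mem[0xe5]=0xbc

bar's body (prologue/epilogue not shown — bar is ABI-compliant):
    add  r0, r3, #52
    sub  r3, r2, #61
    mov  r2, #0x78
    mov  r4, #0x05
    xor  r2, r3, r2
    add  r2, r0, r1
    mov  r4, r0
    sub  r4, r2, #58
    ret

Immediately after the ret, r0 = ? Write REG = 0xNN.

REG = 0xd4

prologue: push r0 → mem[0xe5]=0xd4, sp=0xe5
body[0] add  r0, r3, #52 → r0=0x85
body[1] sub  r3, r2, #61 → r3=0xf0
body[2] mov  r2, #0x78 → r2=0x78
body[3] mov  r4, #0x05 → r4=0x05
body[4] xor  r2, r3, r2 → r2=0x88
body[5] add  r2, r0, r1 → r2=0xaf
body[6] mov  r4, r0 → r4=0x85
body[7] sub  r4, r2, #58 → r4=0x75
epilogue: pop r0=0xd4, sp=0xe6
r0 is callee-saved → restored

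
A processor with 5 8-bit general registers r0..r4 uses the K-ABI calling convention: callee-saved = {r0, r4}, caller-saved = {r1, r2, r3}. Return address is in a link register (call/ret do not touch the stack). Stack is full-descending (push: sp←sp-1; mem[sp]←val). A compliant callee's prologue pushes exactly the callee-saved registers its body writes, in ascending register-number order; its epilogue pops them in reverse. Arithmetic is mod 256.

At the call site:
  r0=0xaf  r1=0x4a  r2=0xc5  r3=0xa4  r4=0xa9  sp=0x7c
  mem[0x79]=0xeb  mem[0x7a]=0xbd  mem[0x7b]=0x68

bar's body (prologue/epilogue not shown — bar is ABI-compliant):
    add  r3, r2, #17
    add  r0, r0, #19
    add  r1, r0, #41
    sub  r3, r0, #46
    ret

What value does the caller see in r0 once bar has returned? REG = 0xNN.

prologue: push r0 -> mem[0x7b]=0xaf, sp=0x7b
body[0] add  r3, r2, #17 -> r3=0xd6
body[1] add  r0, r0, #19 -> r0=0xc2
body[2] add  r1, r0, #41 -> r1=0xeb
body[3] sub  r3, r0, #46 -> r3=0x94
epilogue: pop r0=0xaf, sp=0x7c
r0 is callee-saved -> restored

REG = 0xaf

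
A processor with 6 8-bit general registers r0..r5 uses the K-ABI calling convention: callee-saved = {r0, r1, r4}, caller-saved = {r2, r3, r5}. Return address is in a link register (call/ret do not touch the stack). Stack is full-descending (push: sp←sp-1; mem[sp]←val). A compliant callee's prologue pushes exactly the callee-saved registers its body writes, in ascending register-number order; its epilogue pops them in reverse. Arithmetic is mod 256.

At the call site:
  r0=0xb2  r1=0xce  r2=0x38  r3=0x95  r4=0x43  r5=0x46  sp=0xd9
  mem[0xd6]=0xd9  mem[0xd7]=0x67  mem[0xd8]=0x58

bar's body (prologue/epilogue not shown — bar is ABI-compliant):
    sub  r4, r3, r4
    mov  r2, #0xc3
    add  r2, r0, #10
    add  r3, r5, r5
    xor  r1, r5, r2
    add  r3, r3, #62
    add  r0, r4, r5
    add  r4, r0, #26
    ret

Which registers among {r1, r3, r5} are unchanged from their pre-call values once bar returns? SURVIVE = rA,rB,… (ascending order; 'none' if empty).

prologue: push r0 -> mem[0xd8]=0xb2, sp=0xd8
prologue: push r1 -> mem[0xd7]=0xce, sp=0xd7
prologue: push r4 -> mem[0xd6]=0x43, sp=0xd6
body[0] sub  r4, r3, r4 -> r4=0x52
body[1] mov  r2, #0xc3 -> r2=0xc3
body[2] add  r2, r0, #10 -> r2=0xbc
body[3] add  r3, r5, r5 -> r3=0x8c
body[4] xor  r1, r5, r2 -> r1=0xfa
body[5] add  r3, r3, #62 -> r3=0xca
body[6] add  r0, r4, r5 -> r0=0x98
body[7] add  r4, r0, #26 -> r4=0xb2
epilogue: pop r4=0x43, sp=0xd7
epilogue: pop r1=0xce, sp=0xd8
epilogue: pop r0=0xb2, sp=0xd9
r1: callee-saved, written=True
r3: caller-saved, written=True
r5: caller-saved, written=False

SURVIVE = r1,r5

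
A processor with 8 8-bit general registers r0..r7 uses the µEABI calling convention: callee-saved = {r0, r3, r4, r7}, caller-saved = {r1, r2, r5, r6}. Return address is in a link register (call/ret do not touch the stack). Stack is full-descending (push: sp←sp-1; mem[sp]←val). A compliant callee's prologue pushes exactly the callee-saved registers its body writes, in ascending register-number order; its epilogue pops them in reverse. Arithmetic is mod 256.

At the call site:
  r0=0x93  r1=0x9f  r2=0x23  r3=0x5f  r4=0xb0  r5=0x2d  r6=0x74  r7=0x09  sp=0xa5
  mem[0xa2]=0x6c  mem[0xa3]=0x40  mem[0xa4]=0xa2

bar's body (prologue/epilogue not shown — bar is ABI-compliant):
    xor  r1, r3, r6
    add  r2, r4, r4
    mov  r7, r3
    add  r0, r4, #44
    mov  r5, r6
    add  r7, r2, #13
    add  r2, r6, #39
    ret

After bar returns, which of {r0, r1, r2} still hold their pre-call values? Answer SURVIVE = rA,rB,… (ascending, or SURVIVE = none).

SURVIVE = r0

prologue: push r0 -> mem[0xa4]=0x93, sp=0xa4
prologue: push r7 -> mem[0xa3]=0x09, sp=0xa3
body[0] xor  r1, r3, r6 -> r1=0x2b
body[1] add  r2, r4, r4 -> r2=0x60
body[2] mov  r7, r3 -> r7=0x5f
body[3] add  r0, r4, #44 -> r0=0xdc
body[4] mov  r5, r6 -> r5=0x74
body[5] add  r7, r2, #13 -> r7=0x6d
body[6] add  r2, r6, #39 -> r2=0x9b
epilogue: pop r7=0x09, sp=0xa4
epilogue: pop r0=0x93, sp=0xa5
r0: callee-saved, written=True
r1: caller-saved, written=True
r2: caller-saved, written=True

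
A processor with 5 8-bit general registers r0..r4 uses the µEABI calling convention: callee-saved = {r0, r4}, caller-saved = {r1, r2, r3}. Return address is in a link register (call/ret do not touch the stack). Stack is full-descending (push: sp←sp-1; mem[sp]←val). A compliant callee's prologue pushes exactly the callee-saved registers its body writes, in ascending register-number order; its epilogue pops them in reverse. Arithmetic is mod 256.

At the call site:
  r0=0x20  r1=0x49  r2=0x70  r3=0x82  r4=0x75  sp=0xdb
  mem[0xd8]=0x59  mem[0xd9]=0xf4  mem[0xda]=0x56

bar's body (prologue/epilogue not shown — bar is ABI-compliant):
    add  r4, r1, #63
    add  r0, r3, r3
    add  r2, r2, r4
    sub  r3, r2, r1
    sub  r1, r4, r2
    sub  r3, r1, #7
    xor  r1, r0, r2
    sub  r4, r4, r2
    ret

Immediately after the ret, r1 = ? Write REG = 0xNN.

prologue: push r0 → mem[0xda]=0x20, sp=0xda
prologue: push r4 → mem[0xd9]=0x75, sp=0xd9
body[0] add  r4, r1, #63 → r4=0x88
body[1] add  r0, r3, r3 → r0=0x04
body[2] add  r2, r2, r4 → r2=0xf8
body[3] sub  r3, r2, r1 → r3=0xaf
body[4] sub  r1, r4, r2 → r1=0x90
body[5] sub  r3, r1, #7 → r3=0x89
body[6] xor  r1, r0, r2 → r1=0xfc
body[7] sub  r4, r4, r2 → r4=0x90
epilogue: pop r4=0x75, sp=0xda
epilogue: pop r0=0x20, sp=0xdb
r1 is caller-saved → body value

REG = 0xfc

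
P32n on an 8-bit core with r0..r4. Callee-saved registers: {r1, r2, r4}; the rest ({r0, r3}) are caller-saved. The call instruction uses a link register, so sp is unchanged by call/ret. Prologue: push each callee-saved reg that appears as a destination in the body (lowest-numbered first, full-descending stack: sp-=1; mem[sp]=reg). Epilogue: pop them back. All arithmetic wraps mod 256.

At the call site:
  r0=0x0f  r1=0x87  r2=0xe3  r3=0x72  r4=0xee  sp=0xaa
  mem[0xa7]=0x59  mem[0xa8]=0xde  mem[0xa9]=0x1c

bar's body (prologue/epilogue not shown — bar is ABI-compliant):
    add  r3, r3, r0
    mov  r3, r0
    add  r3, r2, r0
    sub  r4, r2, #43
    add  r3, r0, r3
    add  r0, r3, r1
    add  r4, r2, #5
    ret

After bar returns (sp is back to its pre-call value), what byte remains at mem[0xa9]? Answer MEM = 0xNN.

prologue: push r4 → mem[0xa9]=0xee, sp=0xa9
body[0] add  r3, r3, r0 → r3=0x81
body[1] mov  r3, r0 → r3=0x0f
body[2] add  r3, r2, r0 → r3=0xf2
body[3] sub  r4, r2, #43 → r4=0xb8
body[4] add  r3, r0, r3 → r3=0x01
body[5] add  r0, r3, r1 → r0=0x88
body[6] add  r4, r2, #5 → r4=0xe8
epilogue: pop r4=0xee, sp=0xaa
prologue pushed ['r4'] at ['0xa9']

MEM = 0xee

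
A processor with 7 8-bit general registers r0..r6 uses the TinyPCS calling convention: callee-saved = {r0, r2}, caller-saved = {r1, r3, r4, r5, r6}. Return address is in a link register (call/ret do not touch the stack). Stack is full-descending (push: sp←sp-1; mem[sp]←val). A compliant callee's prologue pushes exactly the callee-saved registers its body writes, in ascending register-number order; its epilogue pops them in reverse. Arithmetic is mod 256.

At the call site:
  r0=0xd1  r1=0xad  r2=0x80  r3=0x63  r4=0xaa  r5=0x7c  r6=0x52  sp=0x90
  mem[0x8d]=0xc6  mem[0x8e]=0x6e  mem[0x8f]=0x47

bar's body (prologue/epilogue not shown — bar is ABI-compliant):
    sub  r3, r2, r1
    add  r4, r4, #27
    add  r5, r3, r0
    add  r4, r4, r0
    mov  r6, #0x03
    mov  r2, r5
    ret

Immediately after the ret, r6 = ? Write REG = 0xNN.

REG = 0x03

prologue: push r2 -> mem[0x8f]=0x80, sp=0x8f
body[0] sub  r3, r2, r1 -> r3=0xd3
body[1] add  r4, r4, #27 -> r4=0xc5
body[2] add  r5, r3, r0 -> r5=0xa4
body[3] add  r4, r4, r0 -> r4=0x96
body[4] mov  r6, #0x03 -> r6=0x03
body[5] mov  r2, r5 -> r2=0xa4
epilogue: pop r2=0x80, sp=0x90
r6 is caller-saved -> body value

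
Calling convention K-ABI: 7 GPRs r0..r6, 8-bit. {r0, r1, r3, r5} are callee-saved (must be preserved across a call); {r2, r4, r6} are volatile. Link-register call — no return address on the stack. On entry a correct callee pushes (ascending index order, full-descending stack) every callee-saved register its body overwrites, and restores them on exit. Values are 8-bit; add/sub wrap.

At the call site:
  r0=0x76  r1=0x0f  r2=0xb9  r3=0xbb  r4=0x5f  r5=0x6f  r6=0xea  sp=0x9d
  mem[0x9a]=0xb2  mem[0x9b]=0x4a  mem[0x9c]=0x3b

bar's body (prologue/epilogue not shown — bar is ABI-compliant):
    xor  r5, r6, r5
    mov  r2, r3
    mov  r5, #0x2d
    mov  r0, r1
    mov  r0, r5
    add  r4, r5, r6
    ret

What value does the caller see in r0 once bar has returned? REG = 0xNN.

REG = 0x76

prologue: push r0 -> mem[0x9c]=0x76, sp=0x9c
prologue: push r5 -> mem[0x9b]=0x6f, sp=0x9b
body[0] xor  r5, r6, r5 -> r5=0x85
body[1] mov  r2, r3 -> r2=0xbb
body[2] mov  r5, #0x2d -> r5=0x2d
body[3] mov  r0, r1 -> r0=0x0f
body[4] mov  r0, r5 -> r0=0x2d
body[5] add  r4, r5, r6 -> r4=0x17
epilogue: pop r5=0x6f, sp=0x9c
epilogue: pop r0=0x76, sp=0x9d
r0 is callee-saved -> restored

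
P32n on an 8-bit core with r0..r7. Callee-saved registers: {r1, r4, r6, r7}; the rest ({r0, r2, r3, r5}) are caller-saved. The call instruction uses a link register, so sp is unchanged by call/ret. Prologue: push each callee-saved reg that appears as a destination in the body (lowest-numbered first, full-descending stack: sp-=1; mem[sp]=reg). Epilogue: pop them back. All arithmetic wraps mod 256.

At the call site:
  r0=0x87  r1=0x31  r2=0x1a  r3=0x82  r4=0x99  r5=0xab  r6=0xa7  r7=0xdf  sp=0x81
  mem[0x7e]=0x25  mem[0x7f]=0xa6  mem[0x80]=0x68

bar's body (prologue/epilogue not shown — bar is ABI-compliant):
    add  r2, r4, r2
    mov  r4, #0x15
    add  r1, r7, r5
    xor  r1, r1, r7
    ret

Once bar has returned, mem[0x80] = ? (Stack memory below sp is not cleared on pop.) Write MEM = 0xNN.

MEM = 0x31

prologue: push r1 → mem[0x80]=0x31, sp=0x80
prologue: push r4 → mem[0x7f]=0x99, sp=0x7f
body[0] add  r2, r4, r2 → r2=0xb3
body[1] mov  r4, #0x15 → r4=0x15
body[2] add  r1, r7, r5 → r1=0x8a
body[3] xor  r1, r1, r7 → r1=0x55
epilogue: pop r4=0x99, sp=0x80
epilogue: pop r1=0x31, sp=0x81
prologue pushed ['r1', 'r4'] at ['0x80', '0x7f']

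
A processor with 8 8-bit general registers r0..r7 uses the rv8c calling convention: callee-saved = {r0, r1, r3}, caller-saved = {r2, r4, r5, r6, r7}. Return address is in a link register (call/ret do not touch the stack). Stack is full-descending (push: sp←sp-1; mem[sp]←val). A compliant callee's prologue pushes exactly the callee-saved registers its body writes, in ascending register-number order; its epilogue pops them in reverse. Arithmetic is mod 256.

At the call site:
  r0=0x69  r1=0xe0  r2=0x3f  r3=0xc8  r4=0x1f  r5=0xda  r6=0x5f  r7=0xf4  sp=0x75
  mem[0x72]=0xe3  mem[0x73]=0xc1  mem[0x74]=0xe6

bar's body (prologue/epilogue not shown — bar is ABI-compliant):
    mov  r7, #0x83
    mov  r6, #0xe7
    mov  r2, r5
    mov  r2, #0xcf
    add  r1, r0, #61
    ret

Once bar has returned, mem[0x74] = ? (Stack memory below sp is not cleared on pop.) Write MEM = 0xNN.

prologue: push r1 → mem[0x74]=0xe0, sp=0x74
body[0] mov  r7, #0x83 → r7=0x83
body[1] mov  r6, #0xe7 → r6=0xe7
body[2] mov  r2, r5 → r2=0xda
body[3] mov  r2, #0xcf → r2=0xcf
body[4] add  r1, r0, #61 → r1=0xa6
epilogue: pop r1=0xe0, sp=0x75
prologue pushed ['r1'] at ['0x74']

MEM = 0xe0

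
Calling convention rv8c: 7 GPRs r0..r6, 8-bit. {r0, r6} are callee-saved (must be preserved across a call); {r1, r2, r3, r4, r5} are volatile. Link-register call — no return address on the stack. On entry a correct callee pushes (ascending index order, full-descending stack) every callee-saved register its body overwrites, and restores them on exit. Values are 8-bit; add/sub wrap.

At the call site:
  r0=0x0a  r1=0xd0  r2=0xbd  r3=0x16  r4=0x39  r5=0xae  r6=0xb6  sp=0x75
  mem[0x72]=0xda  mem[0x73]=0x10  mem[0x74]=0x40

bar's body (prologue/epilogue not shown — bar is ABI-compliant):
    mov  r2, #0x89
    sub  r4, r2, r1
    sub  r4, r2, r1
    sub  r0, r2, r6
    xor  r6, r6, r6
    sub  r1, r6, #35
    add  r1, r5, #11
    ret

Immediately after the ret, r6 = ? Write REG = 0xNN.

REG = 0xb6

prologue: push r0 → mem[0x74]=0x0a, sp=0x74
prologue: push r6 → mem[0x73]=0xb6, sp=0x73
body[0] mov  r2, #0x89 → r2=0x89
body[1] sub  r4, r2, r1 → r4=0xb9
body[2] sub  r4, r2, r1 → r4=0xb9
body[3] sub  r0, r2, r6 → r0=0xd3
body[4] xor  r6, r6, r6 → r6=0x00
body[5] sub  r1, r6, #35 → r1=0xdd
body[6] add  r1, r5, #11 → r1=0xb9
epilogue: pop r6=0xb6, sp=0x74
epilogue: pop r0=0x0a, sp=0x75
r6 is callee-saved → restored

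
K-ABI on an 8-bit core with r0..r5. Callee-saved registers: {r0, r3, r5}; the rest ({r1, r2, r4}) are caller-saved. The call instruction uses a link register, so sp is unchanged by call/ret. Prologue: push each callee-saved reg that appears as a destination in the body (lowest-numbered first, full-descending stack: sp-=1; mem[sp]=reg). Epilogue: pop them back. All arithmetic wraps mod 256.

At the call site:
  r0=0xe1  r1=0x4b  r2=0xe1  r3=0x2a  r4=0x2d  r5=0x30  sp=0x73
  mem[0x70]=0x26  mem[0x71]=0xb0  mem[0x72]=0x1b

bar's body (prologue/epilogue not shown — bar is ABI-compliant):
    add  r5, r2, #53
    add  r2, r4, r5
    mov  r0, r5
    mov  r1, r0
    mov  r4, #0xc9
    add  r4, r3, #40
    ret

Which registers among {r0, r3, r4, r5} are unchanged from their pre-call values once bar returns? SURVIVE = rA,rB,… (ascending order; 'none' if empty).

prologue: push r0 → mem[0x72]=0xe1, sp=0x72
prologue: push r5 → mem[0x71]=0x30, sp=0x71
body[0] add  r5, r2, #53 → r5=0x16
body[1] add  r2, r4, r5 → r2=0x43
body[2] mov  r0, r5 → r0=0x16
body[3] mov  r1, r0 → r1=0x16
body[4] mov  r4, #0xc9 → r4=0xc9
body[5] add  r4, r3, #40 → r4=0x52
epilogue: pop r5=0x30, sp=0x72
epilogue: pop r0=0xe1, sp=0x73
r0: callee-saved, written=True
r3: callee-saved, written=False
r4: caller-saved, written=True
r5: callee-saved, written=True

SURVIVE = r0,r3,r5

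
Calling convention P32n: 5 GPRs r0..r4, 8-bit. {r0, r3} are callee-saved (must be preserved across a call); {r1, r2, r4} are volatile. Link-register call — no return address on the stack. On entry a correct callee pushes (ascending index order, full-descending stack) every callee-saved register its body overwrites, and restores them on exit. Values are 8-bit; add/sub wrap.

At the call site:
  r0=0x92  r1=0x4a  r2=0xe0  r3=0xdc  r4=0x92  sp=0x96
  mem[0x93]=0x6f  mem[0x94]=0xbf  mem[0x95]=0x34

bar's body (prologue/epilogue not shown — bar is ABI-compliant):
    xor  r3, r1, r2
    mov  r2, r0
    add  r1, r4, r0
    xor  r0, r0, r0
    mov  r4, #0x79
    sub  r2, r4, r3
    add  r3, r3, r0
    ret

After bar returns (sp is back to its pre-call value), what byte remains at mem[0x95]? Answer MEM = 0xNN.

MEM = 0x92

prologue: push r0 -> mem[0x95]=0x92, sp=0x95
prologue: push r3 -> mem[0x94]=0xdc, sp=0x94
body[0] xor  r3, r1, r2 -> r3=0xaa
body[1] mov  r2, r0 -> r2=0x92
body[2] add  r1, r4, r0 -> r1=0x24
body[3] xor  r0, r0, r0 -> r0=0x00
body[4] mov  r4, #0x79 -> r4=0x79
body[5] sub  r2, r4, r3 -> r2=0xcf
body[6] add  r3, r3, r0 -> r3=0xaa
epilogue: pop r3=0xdc, sp=0x95
epilogue: pop r0=0x92, sp=0x96
prologue pushed ['r0', 'r3'] at ['0x95', '0x94']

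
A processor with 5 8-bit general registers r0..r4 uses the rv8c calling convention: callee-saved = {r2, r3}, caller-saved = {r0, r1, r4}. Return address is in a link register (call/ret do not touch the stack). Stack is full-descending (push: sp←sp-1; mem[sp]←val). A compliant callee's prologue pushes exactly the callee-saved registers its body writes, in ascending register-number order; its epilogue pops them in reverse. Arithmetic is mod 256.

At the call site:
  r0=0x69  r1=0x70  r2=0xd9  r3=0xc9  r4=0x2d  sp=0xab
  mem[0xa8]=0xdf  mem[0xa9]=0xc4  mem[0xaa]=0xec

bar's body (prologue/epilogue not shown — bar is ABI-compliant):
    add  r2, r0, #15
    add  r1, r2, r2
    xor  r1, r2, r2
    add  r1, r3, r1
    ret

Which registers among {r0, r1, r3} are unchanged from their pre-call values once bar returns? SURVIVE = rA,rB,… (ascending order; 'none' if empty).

SURVIVE = r0,r3

prologue: push r2 -> mem[0xaa]=0xd9, sp=0xaa
body[0] add  r2, r0, #15 -> r2=0x78
body[1] add  r1, r2, r2 -> r1=0xf0
body[2] xor  r1, r2, r2 -> r1=0x00
body[3] add  r1, r3, r1 -> r1=0xc9
epilogue: pop r2=0xd9, sp=0xab
r0: caller-saved, written=False
r1: caller-saved, written=True
r3: callee-saved, written=False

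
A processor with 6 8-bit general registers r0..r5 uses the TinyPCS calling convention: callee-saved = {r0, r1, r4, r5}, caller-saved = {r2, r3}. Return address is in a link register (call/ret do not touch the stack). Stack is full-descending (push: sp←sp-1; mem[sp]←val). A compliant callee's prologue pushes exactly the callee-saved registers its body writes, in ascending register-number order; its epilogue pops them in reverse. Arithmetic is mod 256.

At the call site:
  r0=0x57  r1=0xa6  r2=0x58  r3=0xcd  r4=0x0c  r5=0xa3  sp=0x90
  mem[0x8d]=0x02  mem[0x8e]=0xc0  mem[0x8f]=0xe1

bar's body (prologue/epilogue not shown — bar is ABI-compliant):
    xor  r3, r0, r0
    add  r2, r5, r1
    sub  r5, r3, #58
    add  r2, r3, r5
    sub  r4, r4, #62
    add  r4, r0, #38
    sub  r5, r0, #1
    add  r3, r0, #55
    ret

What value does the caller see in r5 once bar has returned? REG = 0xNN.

REG = 0xa3

prologue: push r4 -> mem[0x8f]=0x0c, sp=0x8f
prologue: push r5 -> mem[0x8e]=0xa3, sp=0x8e
body[0] xor  r3, r0, r0 -> r3=0x00
body[1] add  r2, r5, r1 -> r2=0x49
body[2] sub  r5, r3, #58 -> r5=0xc6
body[3] add  r2, r3, r5 -> r2=0xc6
body[4] sub  r4, r4, #62 -> r4=0xce
body[5] add  r4, r0, #38 -> r4=0x7d
body[6] sub  r5, r0, #1 -> r5=0x56
body[7] add  r3, r0, #55 -> r3=0x8e
epilogue: pop r5=0xa3, sp=0x8f
epilogue: pop r4=0x0c, sp=0x90
r5 is callee-saved -> restored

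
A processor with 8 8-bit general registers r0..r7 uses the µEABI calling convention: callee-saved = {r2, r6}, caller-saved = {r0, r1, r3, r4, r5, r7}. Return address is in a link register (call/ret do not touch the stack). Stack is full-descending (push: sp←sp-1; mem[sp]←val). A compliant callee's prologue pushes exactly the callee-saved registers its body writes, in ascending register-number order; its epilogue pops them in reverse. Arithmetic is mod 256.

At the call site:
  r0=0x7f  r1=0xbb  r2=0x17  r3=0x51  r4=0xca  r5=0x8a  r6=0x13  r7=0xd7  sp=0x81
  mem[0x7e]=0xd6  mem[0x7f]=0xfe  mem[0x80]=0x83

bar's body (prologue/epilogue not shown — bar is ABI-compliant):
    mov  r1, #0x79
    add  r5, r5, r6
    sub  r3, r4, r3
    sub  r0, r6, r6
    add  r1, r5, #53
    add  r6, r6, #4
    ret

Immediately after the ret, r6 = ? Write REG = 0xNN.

REG = 0x13

prologue: push r6 → mem[0x80]=0x13, sp=0x80
body[0] mov  r1, #0x79 → r1=0x79
body[1] add  r5, r5, r6 → r5=0x9d
body[2] sub  r3, r4, r3 → r3=0x79
body[3] sub  r0, r6, r6 → r0=0x00
body[4] add  r1, r5, #53 → r1=0xd2
body[5] add  r6, r6, #4 → r6=0x17
epilogue: pop r6=0x13, sp=0x81
r6 is callee-saved → restored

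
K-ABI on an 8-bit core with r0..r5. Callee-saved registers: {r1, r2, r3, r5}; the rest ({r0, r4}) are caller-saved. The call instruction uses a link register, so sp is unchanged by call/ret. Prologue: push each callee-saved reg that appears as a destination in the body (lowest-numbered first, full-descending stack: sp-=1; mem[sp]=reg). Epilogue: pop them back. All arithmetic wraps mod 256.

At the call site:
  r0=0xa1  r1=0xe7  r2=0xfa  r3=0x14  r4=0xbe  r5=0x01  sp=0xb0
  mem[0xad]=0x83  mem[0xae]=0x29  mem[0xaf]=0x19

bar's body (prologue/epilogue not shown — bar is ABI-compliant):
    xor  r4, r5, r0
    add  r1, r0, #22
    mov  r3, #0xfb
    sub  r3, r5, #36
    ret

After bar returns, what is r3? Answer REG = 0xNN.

prologue: push r1 -> mem[0xaf]=0xe7, sp=0xaf
prologue: push r3 -> mem[0xae]=0x14, sp=0xae
body[0] xor  r4, r5, r0 -> r4=0xa0
body[1] add  r1, r0, #22 -> r1=0xb7
body[2] mov  r3, #0xfb -> r3=0xfb
body[3] sub  r3, r5, #36 -> r3=0xdd
epilogue: pop r3=0x14, sp=0xaf
epilogue: pop r1=0xe7, sp=0xb0
r3 is callee-saved -> restored

REG = 0x14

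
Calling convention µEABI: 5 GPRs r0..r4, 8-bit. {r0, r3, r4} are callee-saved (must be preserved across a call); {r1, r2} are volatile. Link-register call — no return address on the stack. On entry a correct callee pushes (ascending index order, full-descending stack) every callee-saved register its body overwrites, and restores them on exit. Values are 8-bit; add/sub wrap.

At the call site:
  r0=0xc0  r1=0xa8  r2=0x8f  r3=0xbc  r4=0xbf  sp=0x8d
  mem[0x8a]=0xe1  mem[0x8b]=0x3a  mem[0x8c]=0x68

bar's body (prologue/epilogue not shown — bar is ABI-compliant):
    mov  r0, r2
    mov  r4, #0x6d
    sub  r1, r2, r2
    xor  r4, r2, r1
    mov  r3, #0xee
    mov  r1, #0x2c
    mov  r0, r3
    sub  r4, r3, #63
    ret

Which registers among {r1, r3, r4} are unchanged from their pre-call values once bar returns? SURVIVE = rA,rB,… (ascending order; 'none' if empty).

prologue: push r0 → mem[0x8c]=0xc0, sp=0x8c
prologue: push r3 → mem[0x8b]=0xbc, sp=0x8b
prologue: push r4 → mem[0x8a]=0xbf, sp=0x8a
body[0] mov  r0, r2 → r0=0x8f
body[1] mov  r4, #0x6d → r4=0x6d
body[2] sub  r1, r2, r2 → r1=0x00
body[3] xor  r4, r2, r1 → r4=0x8f
body[4] mov  r3, #0xee → r3=0xee
body[5] mov  r1, #0x2c → r1=0x2c
body[6] mov  r0, r3 → r0=0xee
body[7] sub  r4, r3, #63 → r4=0xaf
epilogue: pop r4=0xbf, sp=0x8b
epilogue: pop r3=0xbc, sp=0x8c
epilogue: pop r0=0xc0, sp=0x8d
r1: caller-saved, written=True
r3: callee-saved, written=True
r4: callee-saved, written=True

SURVIVE = r3,r4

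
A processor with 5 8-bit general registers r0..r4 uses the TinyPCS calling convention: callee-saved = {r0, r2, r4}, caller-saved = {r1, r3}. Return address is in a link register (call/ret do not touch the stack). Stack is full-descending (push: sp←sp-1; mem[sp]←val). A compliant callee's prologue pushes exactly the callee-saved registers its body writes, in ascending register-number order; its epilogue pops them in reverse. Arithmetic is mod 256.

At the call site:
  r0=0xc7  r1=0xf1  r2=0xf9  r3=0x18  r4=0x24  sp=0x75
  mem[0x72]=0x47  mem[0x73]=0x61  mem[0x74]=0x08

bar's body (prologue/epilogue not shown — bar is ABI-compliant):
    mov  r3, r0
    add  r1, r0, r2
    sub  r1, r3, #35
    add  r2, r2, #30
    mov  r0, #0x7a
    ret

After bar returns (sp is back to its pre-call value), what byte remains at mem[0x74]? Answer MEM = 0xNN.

prologue: push r0 -> mem[0x74]=0xc7, sp=0x74
prologue: push r2 -> mem[0x73]=0xf9, sp=0x73
body[0] mov  r3, r0 -> r3=0xc7
body[1] add  r1, r0, r2 -> r1=0xc0
body[2] sub  r1, r3, #35 -> r1=0xa4
body[3] add  r2, r2, #30 -> r2=0x17
body[4] mov  r0, #0x7a -> r0=0x7a
epilogue: pop r2=0xf9, sp=0x74
epilogue: pop r0=0xc7, sp=0x75
prologue pushed ['r0', 'r2'] at ['0x74', '0x73']

MEM = 0xc7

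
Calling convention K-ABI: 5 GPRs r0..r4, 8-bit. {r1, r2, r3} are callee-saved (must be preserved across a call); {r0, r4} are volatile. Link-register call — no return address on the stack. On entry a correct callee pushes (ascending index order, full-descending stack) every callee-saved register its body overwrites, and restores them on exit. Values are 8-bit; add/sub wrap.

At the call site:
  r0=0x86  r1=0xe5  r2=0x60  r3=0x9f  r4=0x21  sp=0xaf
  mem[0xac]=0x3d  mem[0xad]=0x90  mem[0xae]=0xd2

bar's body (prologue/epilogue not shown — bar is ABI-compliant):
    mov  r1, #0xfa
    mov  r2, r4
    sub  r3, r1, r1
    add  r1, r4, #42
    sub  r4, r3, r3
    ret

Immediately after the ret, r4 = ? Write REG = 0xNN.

prologue: push r1 -> mem[0xae]=0xe5, sp=0xae
prologue: push r2 -> mem[0xad]=0x60, sp=0xad
prologue: push r3 -> mem[0xac]=0x9f, sp=0xac
body[0] mov  r1, #0xfa -> r1=0xfa
body[1] mov  r2, r4 -> r2=0x21
body[2] sub  r3, r1, r1 -> r3=0x00
body[3] add  r1, r4, #42 -> r1=0x4b
body[4] sub  r4, r3, r3 -> r4=0x00
epilogue: pop r3=0x9f, sp=0xad
epilogue: pop r2=0x60, sp=0xae
epilogue: pop r1=0xe5, sp=0xaf
r4 is caller-saved -> body value

REG = 0x00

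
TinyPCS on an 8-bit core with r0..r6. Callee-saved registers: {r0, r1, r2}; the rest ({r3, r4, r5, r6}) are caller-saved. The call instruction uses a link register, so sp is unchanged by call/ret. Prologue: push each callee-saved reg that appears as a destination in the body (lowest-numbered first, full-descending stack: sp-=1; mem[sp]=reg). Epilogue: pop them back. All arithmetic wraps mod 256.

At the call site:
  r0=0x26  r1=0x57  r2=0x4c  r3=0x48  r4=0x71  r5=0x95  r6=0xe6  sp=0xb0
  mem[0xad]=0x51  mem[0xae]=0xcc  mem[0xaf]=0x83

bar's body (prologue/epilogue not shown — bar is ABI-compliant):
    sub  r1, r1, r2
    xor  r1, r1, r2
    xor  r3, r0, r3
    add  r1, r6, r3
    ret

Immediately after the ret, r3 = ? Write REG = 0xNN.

REG = 0x6e

prologue: push r1 → mem[0xaf]=0x57, sp=0xaf
body[0] sub  r1, r1, r2 → r1=0x0b
body[1] xor  r1, r1, r2 → r1=0x47
body[2] xor  r3, r0, r3 → r3=0x6e
body[3] add  r1, r6, r3 → r1=0x54
epilogue: pop r1=0x57, sp=0xb0
r3 is caller-saved → body value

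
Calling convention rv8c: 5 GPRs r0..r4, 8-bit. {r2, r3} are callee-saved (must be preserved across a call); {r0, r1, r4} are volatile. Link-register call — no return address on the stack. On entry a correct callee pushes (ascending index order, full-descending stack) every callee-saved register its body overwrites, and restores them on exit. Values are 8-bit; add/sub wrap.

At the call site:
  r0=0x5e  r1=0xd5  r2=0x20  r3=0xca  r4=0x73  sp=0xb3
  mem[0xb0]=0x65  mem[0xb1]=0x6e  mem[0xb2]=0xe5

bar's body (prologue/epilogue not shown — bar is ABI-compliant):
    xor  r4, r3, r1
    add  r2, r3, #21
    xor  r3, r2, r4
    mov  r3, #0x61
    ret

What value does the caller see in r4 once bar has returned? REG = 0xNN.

prologue: push r2 → mem[0xb2]=0x20, sp=0xb2
prologue: push r3 → mem[0xb1]=0xca, sp=0xb1
body[0] xor  r4, r3, r1 → r4=0x1f
body[1] add  r2, r3, #21 → r2=0xdf
body[2] xor  r3, r2, r4 → r3=0xc0
body[3] mov  r3, #0x61 → r3=0x61
epilogue: pop r3=0xca, sp=0xb2
epilogue: pop r2=0x20, sp=0xb3
r4 is caller-saved → body value

REG = 0x1f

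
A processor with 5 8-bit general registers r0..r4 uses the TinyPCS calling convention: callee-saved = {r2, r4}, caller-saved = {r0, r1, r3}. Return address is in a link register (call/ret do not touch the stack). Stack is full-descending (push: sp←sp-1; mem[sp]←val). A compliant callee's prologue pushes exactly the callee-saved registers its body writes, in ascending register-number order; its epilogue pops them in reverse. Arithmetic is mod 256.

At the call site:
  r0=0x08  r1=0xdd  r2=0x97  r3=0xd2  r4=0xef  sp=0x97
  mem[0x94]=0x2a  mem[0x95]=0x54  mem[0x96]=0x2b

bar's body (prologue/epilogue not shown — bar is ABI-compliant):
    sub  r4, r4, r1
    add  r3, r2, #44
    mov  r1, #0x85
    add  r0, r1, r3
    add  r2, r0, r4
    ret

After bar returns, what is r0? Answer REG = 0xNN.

prologue: push r2 -> mem[0x96]=0x97, sp=0x96
prologue: push r4 -> mem[0x95]=0xef, sp=0x95
body[0] sub  r4, r4, r1 -> r4=0x12
body[1] add  r3, r2, #44 -> r3=0xc3
body[2] mov  r1, #0x85 -> r1=0x85
body[3] add  r0, r1, r3 -> r0=0x48
body[4] add  r2, r0, r4 -> r2=0x5a
epilogue: pop r4=0xef, sp=0x96
epilogue: pop r2=0x97, sp=0x97
r0 is caller-saved -> body value

REG = 0x48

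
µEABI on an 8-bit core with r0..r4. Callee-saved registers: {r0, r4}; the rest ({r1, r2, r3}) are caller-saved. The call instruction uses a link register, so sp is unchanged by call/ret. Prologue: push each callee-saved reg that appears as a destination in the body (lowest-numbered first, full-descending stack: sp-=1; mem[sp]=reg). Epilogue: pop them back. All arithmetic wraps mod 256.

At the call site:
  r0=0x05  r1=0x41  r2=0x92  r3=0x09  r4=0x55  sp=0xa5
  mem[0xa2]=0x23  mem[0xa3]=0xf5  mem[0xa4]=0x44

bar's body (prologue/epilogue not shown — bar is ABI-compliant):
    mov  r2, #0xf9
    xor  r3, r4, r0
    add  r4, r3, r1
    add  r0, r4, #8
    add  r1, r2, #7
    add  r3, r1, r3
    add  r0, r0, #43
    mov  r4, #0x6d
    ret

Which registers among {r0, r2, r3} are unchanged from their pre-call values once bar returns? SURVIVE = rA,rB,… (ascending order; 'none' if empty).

prologue: push r0 -> mem[0xa4]=0x05, sp=0xa4
prologue: push r4 -> mem[0xa3]=0x55, sp=0xa3
body[0] mov  r2, #0xf9 -> r2=0xf9
body[1] xor  r3, r4, r0 -> r3=0x50
body[2] add  r4, r3, r1 -> r4=0x91
body[3] add  r0, r4, #8 -> r0=0x99
body[4] add  r1, r2, #7 -> r1=0x00
body[5] add  r3, r1, r3 -> r3=0x50
body[6] add  r0, r0, #43 -> r0=0xc4
body[7] mov  r4, #0x6d -> r4=0x6d
epilogue: pop r4=0x55, sp=0xa4
epilogue: pop r0=0x05, sp=0xa5
r0: callee-saved, written=True
r2: caller-saved, written=True
r3: caller-saved, written=True

SURVIVE = r0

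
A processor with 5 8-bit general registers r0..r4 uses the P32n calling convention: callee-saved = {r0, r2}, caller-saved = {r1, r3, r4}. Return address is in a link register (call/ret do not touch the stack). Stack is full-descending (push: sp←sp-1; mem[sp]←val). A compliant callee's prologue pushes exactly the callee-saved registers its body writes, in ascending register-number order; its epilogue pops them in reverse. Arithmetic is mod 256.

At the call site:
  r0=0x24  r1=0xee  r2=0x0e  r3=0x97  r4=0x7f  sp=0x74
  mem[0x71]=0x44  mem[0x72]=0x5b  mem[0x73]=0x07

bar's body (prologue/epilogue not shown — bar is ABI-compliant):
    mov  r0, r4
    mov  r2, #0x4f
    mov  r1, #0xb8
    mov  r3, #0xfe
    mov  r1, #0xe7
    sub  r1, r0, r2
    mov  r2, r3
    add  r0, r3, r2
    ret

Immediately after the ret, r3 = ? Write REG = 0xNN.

REG = 0xfe

prologue: push r0 → mem[0x73]=0x24, sp=0x73
prologue: push r2 → mem[0x72]=0x0e, sp=0x72
body[0] mov  r0, r4 → r0=0x7f
body[1] mov  r2, #0x4f → r2=0x4f
body[2] mov  r1, #0xb8 → r1=0xb8
body[3] mov  r3, #0xfe → r3=0xfe
body[4] mov  r1, #0xe7 → r1=0xe7
body[5] sub  r1, r0, r2 → r1=0x30
body[6] mov  r2, r3 → r2=0xfe
body[7] add  r0, r3, r2 → r0=0xfc
epilogue: pop r2=0x0e, sp=0x73
epilogue: pop r0=0x24, sp=0x74
r3 is caller-saved → body value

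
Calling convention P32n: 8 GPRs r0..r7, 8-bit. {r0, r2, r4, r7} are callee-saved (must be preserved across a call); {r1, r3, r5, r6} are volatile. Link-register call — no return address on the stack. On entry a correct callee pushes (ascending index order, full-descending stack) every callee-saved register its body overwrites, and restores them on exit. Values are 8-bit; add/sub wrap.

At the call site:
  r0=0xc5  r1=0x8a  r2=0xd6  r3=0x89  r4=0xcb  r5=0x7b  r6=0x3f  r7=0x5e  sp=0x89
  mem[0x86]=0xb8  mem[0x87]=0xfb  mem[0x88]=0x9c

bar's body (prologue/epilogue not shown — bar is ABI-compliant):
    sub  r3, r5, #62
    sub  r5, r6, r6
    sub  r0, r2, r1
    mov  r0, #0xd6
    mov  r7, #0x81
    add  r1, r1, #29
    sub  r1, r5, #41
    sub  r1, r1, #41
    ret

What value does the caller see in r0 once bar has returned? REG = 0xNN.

REG = 0xc5

prologue: push r0 → mem[0x88]=0xc5, sp=0x88
prologue: push r7 → mem[0x87]=0x5e, sp=0x87
body[0] sub  r3, r5, #62 → r3=0x3d
body[1] sub  r5, r6, r6 → r5=0x00
body[2] sub  r0, r2, r1 → r0=0x4c
body[3] mov  r0, #0xd6 → r0=0xd6
body[4] mov  r7, #0x81 → r7=0x81
body[5] add  r1, r1, #29 → r1=0xa7
body[6] sub  r1, r5, #41 → r1=0xd7
body[7] sub  r1, r1, #41 → r1=0xae
epilogue: pop r7=0x5e, sp=0x88
epilogue: pop r0=0xc5, sp=0x89
r0 is callee-saved → restored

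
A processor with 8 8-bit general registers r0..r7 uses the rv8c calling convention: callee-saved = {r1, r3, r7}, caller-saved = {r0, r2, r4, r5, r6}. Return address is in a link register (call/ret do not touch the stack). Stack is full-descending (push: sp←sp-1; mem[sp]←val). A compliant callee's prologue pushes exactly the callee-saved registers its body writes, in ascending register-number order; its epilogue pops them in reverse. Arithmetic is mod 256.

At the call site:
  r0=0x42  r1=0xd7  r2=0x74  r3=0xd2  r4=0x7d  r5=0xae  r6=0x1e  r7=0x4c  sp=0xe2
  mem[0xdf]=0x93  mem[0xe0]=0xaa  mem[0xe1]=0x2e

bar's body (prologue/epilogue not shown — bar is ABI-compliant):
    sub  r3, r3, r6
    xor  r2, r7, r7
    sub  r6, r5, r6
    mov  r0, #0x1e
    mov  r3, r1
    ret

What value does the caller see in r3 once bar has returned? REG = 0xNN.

prologue: push r3 → mem[0xe1]=0xd2, sp=0xe1
body[0] sub  r3, r3, r6 → r3=0xb4
body[1] xor  r2, r7, r7 → r2=0x00
body[2] sub  r6, r5, r6 → r6=0x90
body[3] mov  r0, #0x1e → r0=0x1e
body[4] mov  r3, r1 → r3=0xd7
epilogue: pop r3=0xd2, sp=0xe2
r3 is callee-saved → restored

REG = 0xd2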